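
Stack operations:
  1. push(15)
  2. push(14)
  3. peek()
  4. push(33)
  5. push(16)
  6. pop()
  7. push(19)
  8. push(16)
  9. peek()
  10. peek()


push(15) -> [15]
push(14) -> [15, 14]
peek()->14
push(33) -> [15, 14, 33]
push(16) -> [15, 14, 33, 16]
pop()->16, [15, 14, 33]
push(19) -> [15, 14, 33, 19]
push(16) -> [15, 14, 33, 19, 16]
peek()->16
peek()->16

Final stack: [15, 14, 33, 19, 16]


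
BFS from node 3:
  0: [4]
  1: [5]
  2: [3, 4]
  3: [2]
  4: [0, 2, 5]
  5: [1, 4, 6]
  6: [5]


Visit 3, enqueue [2]
Visit 2, enqueue [4]
Visit 4, enqueue [0, 5]
Visit 0, enqueue []
Visit 5, enqueue [1, 6]
Visit 1, enqueue []
Visit 6, enqueue []

BFS order: [3, 2, 4, 0, 5, 1, 6]


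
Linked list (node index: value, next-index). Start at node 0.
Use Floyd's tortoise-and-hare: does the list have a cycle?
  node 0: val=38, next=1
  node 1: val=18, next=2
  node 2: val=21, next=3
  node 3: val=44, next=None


Floyd's tortoise (slow, +1) and hare (fast, +2):
  init: slow=0, fast=0
  step 1: slow=1, fast=2
  step 2: fast 2->3->None, no cycle

Cycle: no


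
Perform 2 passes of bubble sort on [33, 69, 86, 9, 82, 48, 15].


Initial: [33, 69, 86, 9, 82, 48, 15]
Pass 1: [33, 69, 9, 82, 48, 15, 86] (4 swaps)
Pass 2: [33, 9, 69, 48, 15, 82, 86] (3 swaps)

After 2 passes: [33, 9, 69, 48, 15, 82, 86]


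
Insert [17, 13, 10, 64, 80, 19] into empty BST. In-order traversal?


Insert 17: root
Insert 13: L from 17
Insert 10: L from 17 -> L from 13
Insert 64: R from 17
Insert 80: R from 17 -> R from 64
Insert 19: R from 17 -> L from 64

In-order: [10, 13, 17, 19, 64, 80]


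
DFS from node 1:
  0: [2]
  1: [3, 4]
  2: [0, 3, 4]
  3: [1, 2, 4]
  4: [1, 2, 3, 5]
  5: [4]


Visit 1, push [4, 3]
Visit 3, push [4, 2]
Visit 2, push [4, 0]
Visit 0, push []
Visit 4, push [5]
Visit 5, push []

DFS order: [1, 3, 2, 0, 4, 5]


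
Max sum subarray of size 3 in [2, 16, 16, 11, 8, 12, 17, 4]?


[0:3]: 34
[1:4]: 43
[2:5]: 35
[3:6]: 31
[4:7]: 37
[5:8]: 33

Max: 43 at [1:4]


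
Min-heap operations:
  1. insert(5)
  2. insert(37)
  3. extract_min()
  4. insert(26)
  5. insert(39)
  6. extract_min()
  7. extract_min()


insert(5) -> [5]
insert(37) -> [5, 37]
extract_min()->5, [37]
insert(26) -> [26, 37]
insert(39) -> [26, 37, 39]
extract_min()->26, [37, 39]
extract_min()->37, [39]

Final heap: [39]


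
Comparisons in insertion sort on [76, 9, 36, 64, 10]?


Algorithm: insertion sort
Input: [76, 9, 36, 64, 10]
Sorted: [9, 10, 36, 64, 76]

9


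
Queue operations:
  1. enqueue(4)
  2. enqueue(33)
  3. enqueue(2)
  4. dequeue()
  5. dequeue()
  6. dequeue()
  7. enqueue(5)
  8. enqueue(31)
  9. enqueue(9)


enqueue(4) -> [4]
enqueue(33) -> [4, 33]
enqueue(2) -> [4, 33, 2]
dequeue()->4, [33, 2]
dequeue()->33, [2]
dequeue()->2, []
enqueue(5) -> [5]
enqueue(31) -> [5, 31]
enqueue(9) -> [5, 31, 9]

Final queue: [5, 31, 9]


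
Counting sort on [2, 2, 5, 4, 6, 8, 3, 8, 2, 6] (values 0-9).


Input: [2, 2, 5, 4, 6, 8, 3, 8, 2, 6]
Counts: [0, 0, 3, 1, 1, 1, 2, 0, 2, 0]

Sorted: [2, 2, 2, 3, 4, 5, 6, 6, 8, 8]


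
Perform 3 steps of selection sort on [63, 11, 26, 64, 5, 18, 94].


Initial: [63, 11, 26, 64, 5, 18, 94]
Step 1: min=5 at 4
  Swap: [5, 11, 26, 64, 63, 18, 94]
Step 2: min=11 at 1
  Swap: [5, 11, 26, 64, 63, 18, 94]
Step 3: min=18 at 5
  Swap: [5, 11, 18, 64, 63, 26, 94]

After 3 steps: [5, 11, 18, 64, 63, 26, 94]


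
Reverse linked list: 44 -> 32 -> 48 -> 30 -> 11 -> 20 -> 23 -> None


Step 1: curr=44, set curr.next=prev(None) | reversed so far: 44
Step 2: curr=32, set curr.next=prev(44) | reversed so far: 32 -> 44
Step 3: curr=48, set curr.next=prev(32) | reversed so far: 48 -> 32 -> 44
Step 4: curr=30, set curr.next=prev(48) | reversed so far: 30 -> 48 -> 32 -> 44
Step 5: curr=11, set curr.next=prev(30) | reversed so far: 11 -> 30 -> 48 -> 32 -> 44
Step 6: curr=20, set curr.next=prev(11) | reversed so far: 20 -> 11 -> 30 -> 48 -> 32 -> 44
Step 7: curr=23, set curr.next=prev(20) | reversed so far: 23 -> 20 -> 11 -> 30 -> 48 -> 32 -> 44

23 -> 20 -> 11 -> 30 -> 48 -> 32 -> 44 -> None


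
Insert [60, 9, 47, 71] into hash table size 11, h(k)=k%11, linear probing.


Insert 60: h=5 -> slot 5
Insert 9: h=9 -> slot 9
Insert 47: h=3 -> slot 3
Insert 71: h=5, 1 probes -> slot 6

Table: [None, None, None, 47, None, 60, 71, None, None, 9, None]


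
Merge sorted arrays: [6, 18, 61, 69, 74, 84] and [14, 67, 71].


Take 6 from A
Take 14 from B
Take 18 from A
Take 61 from A
Take 67 from B
Take 69 from A
Take 71 from B

Merged: [6, 14, 18, 61, 67, 69, 71, 74, 84]


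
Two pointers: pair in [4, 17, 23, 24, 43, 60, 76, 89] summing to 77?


lo=0(4)+hi=7(89)=93
lo=0(4)+hi=6(76)=80
lo=0(4)+hi=5(60)=64
lo=1(17)+hi=5(60)=77

Yes: 17+60=77


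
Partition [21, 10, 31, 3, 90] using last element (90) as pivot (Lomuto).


Pivot: 90
  21 <= 90: advance i (no swap)
  10 <= 90: advance i (no swap)
  31 <= 90: advance i (no swap)
  3 <= 90: advance i (no swap)
Place pivot at 4: [21, 10, 31, 3, 90]

Partitioned: [21, 10, 31, 3, 90]


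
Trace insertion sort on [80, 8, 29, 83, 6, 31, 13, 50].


Initial: [80, 8, 29, 83, 6, 31, 13, 50]
Insert 8: [8, 80, 29, 83, 6, 31, 13, 50]
Insert 29: [8, 29, 80, 83, 6, 31, 13, 50]
Insert 83: [8, 29, 80, 83, 6, 31, 13, 50]
Insert 6: [6, 8, 29, 80, 83, 31, 13, 50]
Insert 31: [6, 8, 29, 31, 80, 83, 13, 50]
Insert 13: [6, 8, 13, 29, 31, 80, 83, 50]
Insert 50: [6, 8, 13, 29, 31, 50, 80, 83]

Sorted: [6, 8, 13, 29, 31, 50, 80, 83]


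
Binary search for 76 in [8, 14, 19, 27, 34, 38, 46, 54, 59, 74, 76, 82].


Step 1: lo=0, hi=11, mid=5, val=38
Step 2: lo=6, hi=11, mid=8, val=59
Step 3: lo=9, hi=11, mid=10, val=76

Found at index 10


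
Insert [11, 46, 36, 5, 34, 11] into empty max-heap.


Insert 11: [11]
Insert 46: [46, 11]
Insert 36: [46, 11, 36]
Insert 5: [46, 11, 36, 5]
Insert 34: [46, 34, 36, 5, 11]
Insert 11: [46, 34, 36, 5, 11, 11]

Final heap: [46, 34, 36, 5, 11, 11]


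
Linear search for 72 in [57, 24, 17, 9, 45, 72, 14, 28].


i=0: 57!=72
i=1: 24!=72
i=2: 17!=72
i=3: 9!=72
i=4: 45!=72
i=5: 72==72 found!

Found at 5, 6 comps


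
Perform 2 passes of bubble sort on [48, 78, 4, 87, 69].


Initial: [48, 78, 4, 87, 69]
Pass 1: [48, 4, 78, 69, 87] (2 swaps)
Pass 2: [4, 48, 69, 78, 87] (2 swaps)

After 2 passes: [4, 48, 69, 78, 87]


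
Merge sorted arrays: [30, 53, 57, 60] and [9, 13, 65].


Take 9 from B
Take 13 from B
Take 30 from A
Take 53 from A
Take 57 from A
Take 60 from A

Merged: [9, 13, 30, 53, 57, 60, 65]


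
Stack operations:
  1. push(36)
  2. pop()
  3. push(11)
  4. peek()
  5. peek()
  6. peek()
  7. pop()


push(36) -> [36]
pop()->36, []
push(11) -> [11]
peek()->11
peek()->11
peek()->11
pop()->11, []

Final stack: []


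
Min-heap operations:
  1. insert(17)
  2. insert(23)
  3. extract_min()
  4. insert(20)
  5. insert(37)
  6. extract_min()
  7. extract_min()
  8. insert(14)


insert(17) -> [17]
insert(23) -> [17, 23]
extract_min()->17, [23]
insert(20) -> [20, 23]
insert(37) -> [20, 23, 37]
extract_min()->20, [23, 37]
extract_min()->23, [37]
insert(14) -> [14, 37]

Final heap: [14, 37]


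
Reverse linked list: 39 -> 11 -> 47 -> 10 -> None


Step 1: curr=39, set curr.next=prev(None) | reversed so far: 39
Step 2: curr=11, set curr.next=prev(39) | reversed so far: 11 -> 39
Step 3: curr=47, set curr.next=prev(11) | reversed so far: 47 -> 11 -> 39
Step 4: curr=10, set curr.next=prev(47) | reversed so far: 10 -> 47 -> 11 -> 39

10 -> 47 -> 11 -> 39 -> None


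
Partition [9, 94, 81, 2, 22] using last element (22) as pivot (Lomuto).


Pivot: 22
  9 <= 22: advance i (no swap)
  2 <= 22: swap -> [9, 2, 81, 94, 22]
Place pivot at 2: [9, 2, 22, 94, 81]

Partitioned: [9, 2, 22, 94, 81]


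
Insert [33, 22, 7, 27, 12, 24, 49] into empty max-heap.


Insert 33: [33]
Insert 22: [33, 22]
Insert 7: [33, 22, 7]
Insert 27: [33, 27, 7, 22]
Insert 12: [33, 27, 7, 22, 12]
Insert 24: [33, 27, 24, 22, 12, 7]
Insert 49: [49, 27, 33, 22, 12, 7, 24]

Final heap: [49, 27, 33, 22, 12, 7, 24]


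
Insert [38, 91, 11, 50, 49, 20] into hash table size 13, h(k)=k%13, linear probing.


Insert 38: h=12 -> slot 12
Insert 91: h=0 -> slot 0
Insert 11: h=11 -> slot 11
Insert 50: h=11, 3 probes -> slot 1
Insert 49: h=10 -> slot 10
Insert 20: h=7 -> slot 7

Table: [91, 50, None, None, None, None, None, 20, None, None, 49, 11, 38]


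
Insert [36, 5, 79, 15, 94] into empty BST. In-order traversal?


Insert 36: root
Insert 5: L from 36
Insert 79: R from 36
Insert 15: L from 36 -> R from 5
Insert 94: R from 36 -> R from 79

In-order: [5, 15, 36, 79, 94]


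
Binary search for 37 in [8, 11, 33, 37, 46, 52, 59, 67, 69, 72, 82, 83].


Step 1: lo=0, hi=11, mid=5, val=52
Step 2: lo=0, hi=4, mid=2, val=33
Step 3: lo=3, hi=4, mid=3, val=37

Found at index 3


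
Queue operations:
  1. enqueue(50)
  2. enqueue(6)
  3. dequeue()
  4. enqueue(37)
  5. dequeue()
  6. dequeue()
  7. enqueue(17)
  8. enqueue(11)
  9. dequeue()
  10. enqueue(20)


enqueue(50) -> [50]
enqueue(6) -> [50, 6]
dequeue()->50, [6]
enqueue(37) -> [6, 37]
dequeue()->6, [37]
dequeue()->37, []
enqueue(17) -> [17]
enqueue(11) -> [17, 11]
dequeue()->17, [11]
enqueue(20) -> [11, 20]

Final queue: [11, 20]


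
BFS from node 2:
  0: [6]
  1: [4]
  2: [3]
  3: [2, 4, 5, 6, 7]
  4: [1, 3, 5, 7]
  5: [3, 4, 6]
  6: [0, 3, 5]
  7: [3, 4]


Visit 2, enqueue [3]
Visit 3, enqueue [4, 5, 6, 7]
Visit 4, enqueue [1]
Visit 5, enqueue []
Visit 6, enqueue [0]
Visit 7, enqueue []
Visit 1, enqueue []
Visit 0, enqueue []

BFS order: [2, 3, 4, 5, 6, 7, 1, 0]


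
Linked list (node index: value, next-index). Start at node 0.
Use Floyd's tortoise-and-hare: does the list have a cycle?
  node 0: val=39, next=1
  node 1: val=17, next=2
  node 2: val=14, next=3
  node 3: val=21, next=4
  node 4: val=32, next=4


Floyd's tortoise (slow, +1) and hare (fast, +2):
  init: slow=0, fast=0
  step 1: slow=1, fast=2
  step 2: slow=2, fast=4
  step 3: slow=3, fast=4
  step 4: slow=4, fast=4
  slow == fast at node 4: cycle detected

Cycle: yes


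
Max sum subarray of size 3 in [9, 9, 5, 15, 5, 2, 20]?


[0:3]: 23
[1:4]: 29
[2:5]: 25
[3:6]: 22
[4:7]: 27

Max: 29 at [1:4]


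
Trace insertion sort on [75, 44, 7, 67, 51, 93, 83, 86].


Initial: [75, 44, 7, 67, 51, 93, 83, 86]
Insert 44: [44, 75, 7, 67, 51, 93, 83, 86]
Insert 7: [7, 44, 75, 67, 51, 93, 83, 86]
Insert 67: [7, 44, 67, 75, 51, 93, 83, 86]
Insert 51: [7, 44, 51, 67, 75, 93, 83, 86]
Insert 93: [7, 44, 51, 67, 75, 93, 83, 86]
Insert 83: [7, 44, 51, 67, 75, 83, 93, 86]
Insert 86: [7, 44, 51, 67, 75, 83, 86, 93]

Sorted: [7, 44, 51, 67, 75, 83, 86, 93]


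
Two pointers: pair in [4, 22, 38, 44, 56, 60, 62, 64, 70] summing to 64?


lo=0(4)+hi=8(70)=74
lo=0(4)+hi=7(64)=68
lo=0(4)+hi=6(62)=66
lo=0(4)+hi=5(60)=64

Yes: 4+60=64


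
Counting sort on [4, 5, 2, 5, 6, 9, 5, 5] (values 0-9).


Input: [4, 5, 2, 5, 6, 9, 5, 5]
Counts: [0, 0, 1, 0, 1, 4, 1, 0, 0, 1]

Sorted: [2, 4, 5, 5, 5, 5, 6, 9]


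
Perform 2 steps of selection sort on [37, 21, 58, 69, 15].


Initial: [37, 21, 58, 69, 15]
Step 1: min=15 at 4
  Swap: [15, 21, 58, 69, 37]
Step 2: min=21 at 1
  Swap: [15, 21, 58, 69, 37]

After 2 steps: [15, 21, 58, 69, 37]


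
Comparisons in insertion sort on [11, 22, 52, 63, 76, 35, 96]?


Algorithm: insertion sort
Input: [11, 22, 52, 63, 76, 35, 96]
Sorted: [11, 22, 35, 52, 63, 76, 96]

9


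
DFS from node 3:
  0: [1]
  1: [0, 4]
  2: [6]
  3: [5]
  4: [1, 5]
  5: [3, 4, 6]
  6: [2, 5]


Visit 3, push [5]
Visit 5, push [6, 4]
Visit 4, push [1]
Visit 1, push [0]
Visit 0, push []
Visit 6, push [2]
Visit 2, push []

DFS order: [3, 5, 4, 1, 0, 6, 2]


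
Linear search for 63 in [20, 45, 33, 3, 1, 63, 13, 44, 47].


i=0: 20!=63
i=1: 45!=63
i=2: 33!=63
i=3: 3!=63
i=4: 1!=63
i=5: 63==63 found!

Found at 5, 6 comps


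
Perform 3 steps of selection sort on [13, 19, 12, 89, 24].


Initial: [13, 19, 12, 89, 24]
Step 1: min=12 at 2
  Swap: [12, 19, 13, 89, 24]
Step 2: min=13 at 2
  Swap: [12, 13, 19, 89, 24]
Step 3: min=19 at 2
  Swap: [12, 13, 19, 89, 24]

After 3 steps: [12, 13, 19, 89, 24]


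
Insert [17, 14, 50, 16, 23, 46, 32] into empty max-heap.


Insert 17: [17]
Insert 14: [17, 14]
Insert 50: [50, 14, 17]
Insert 16: [50, 16, 17, 14]
Insert 23: [50, 23, 17, 14, 16]
Insert 46: [50, 23, 46, 14, 16, 17]
Insert 32: [50, 23, 46, 14, 16, 17, 32]

Final heap: [50, 23, 46, 14, 16, 17, 32]


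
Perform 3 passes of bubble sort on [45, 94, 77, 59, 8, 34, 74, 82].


Initial: [45, 94, 77, 59, 8, 34, 74, 82]
Pass 1: [45, 77, 59, 8, 34, 74, 82, 94] (6 swaps)
Pass 2: [45, 59, 8, 34, 74, 77, 82, 94] (4 swaps)
Pass 3: [45, 8, 34, 59, 74, 77, 82, 94] (2 swaps)

After 3 passes: [45, 8, 34, 59, 74, 77, 82, 94]


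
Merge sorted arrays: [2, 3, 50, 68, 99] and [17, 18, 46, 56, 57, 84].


Take 2 from A
Take 3 from A
Take 17 from B
Take 18 from B
Take 46 from B
Take 50 from A
Take 56 from B
Take 57 from B
Take 68 from A
Take 84 from B

Merged: [2, 3, 17, 18, 46, 50, 56, 57, 68, 84, 99]


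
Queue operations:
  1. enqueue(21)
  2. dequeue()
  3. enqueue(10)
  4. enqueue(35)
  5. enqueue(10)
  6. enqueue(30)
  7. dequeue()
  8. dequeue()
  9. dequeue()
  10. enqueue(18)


enqueue(21) -> [21]
dequeue()->21, []
enqueue(10) -> [10]
enqueue(35) -> [10, 35]
enqueue(10) -> [10, 35, 10]
enqueue(30) -> [10, 35, 10, 30]
dequeue()->10, [35, 10, 30]
dequeue()->35, [10, 30]
dequeue()->10, [30]
enqueue(18) -> [30, 18]

Final queue: [30, 18]


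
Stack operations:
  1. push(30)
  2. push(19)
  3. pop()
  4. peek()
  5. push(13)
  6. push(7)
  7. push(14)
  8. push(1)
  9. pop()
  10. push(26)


push(30) -> [30]
push(19) -> [30, 19]
pop()->19, [30]
peek()->30
push(13) -> [30, 13]
push(7) -> [30, 13, 7]
push(14) -> [30, 13, 7, 14]
push(1) -> [30, 13, 7, 14, 1]
pop()->1, [30, 13, 7, 14]
push(26) -> [30, 13, 7, 14, 26]

Final stack: [30, 13, 7, 14, 26]


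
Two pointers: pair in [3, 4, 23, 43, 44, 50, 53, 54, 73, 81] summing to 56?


lo=0(3)+hi=9(81)=84
lo=0(3)+hi=8(73)=76
lo=0(3)+hi=7(54)=57
lo=0(3)+hi=6(53)=56

Yes: 3+53=56


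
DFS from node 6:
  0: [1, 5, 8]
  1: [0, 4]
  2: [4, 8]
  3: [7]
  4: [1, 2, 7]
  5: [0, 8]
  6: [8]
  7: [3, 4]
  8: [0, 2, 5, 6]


Visit 6, push [8]
Visit 8, push [5, 2, 0]
Visit 0, push [5, 1]
Visit 1, push [4]
Visit 4, push [7, 2]
Visit 2, push []
Visit 7, push [3]
Visit 3, push []
Visit 5, push []

DFS order: [6, 8, 0, 1, 4, 2, 7, 3, 5]


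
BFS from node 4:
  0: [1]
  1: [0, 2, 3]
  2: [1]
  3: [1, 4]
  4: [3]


Visit 4, enqueue [3]
Visit 3, enqueue [1]
Visit 1, enqueue [0, 2]
Visit 0, enqueue []
Visit 2, enqueue []

BFS order: [4, 3, 1, 0, 2]


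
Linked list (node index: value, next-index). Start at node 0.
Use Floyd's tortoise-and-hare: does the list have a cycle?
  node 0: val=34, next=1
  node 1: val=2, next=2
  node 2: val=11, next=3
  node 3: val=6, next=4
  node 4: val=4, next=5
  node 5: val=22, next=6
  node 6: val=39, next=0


Floyd's tortoise (slow, +1) and hare (fast, +2):
  init: slow=0, fast=0
  step 1: slow=1, fast=2
  step 2: slow=2, fast=4
  step 3: slow=3, fast=6
  step 4: slow=4, fast=1
  step 5: slow=5, fast=3
  step 6: slow=6, fast=5
  step 7: slow=0, fast=0
  slow == fast at node 0: cycle detected

Cycle: yes


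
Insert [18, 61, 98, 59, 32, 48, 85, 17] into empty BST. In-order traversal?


Insert 18: root
Insert 61: R from 18
Insert 98: R from 18 -> R from 61
Insert 59: R from 18 -> L from 61
Insert 32: R from 18 -> L from 61 -> L from 59
Insert 48: R from 18 -> L from 61 -> L from 59 -> R from 32
Insert 85: R from 18 -> R from 61 -> L from 98
Insert 17: L from 18

In-order: [17, 18, 32, 48, 59, 61, 85, 98]


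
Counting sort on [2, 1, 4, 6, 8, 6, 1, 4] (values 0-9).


Input: [2, 1, 4, 6, 8, 6, 1, 4]
Counts: [0, 2, 1, 0, 2, 0, 2, 0, 1, 0]

Sorted: [1, 1, 2, 4, 4, 6, 6, 8]


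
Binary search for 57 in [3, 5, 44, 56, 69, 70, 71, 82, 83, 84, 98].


Step 1: lo=0, hi=10, mid=5, val=70
Step 2: lo=0, hi=4, mid=2, val=44
Step 3: lo=3, hi=4, mid=3, val=56
Step 4: lo=4, hi=4, mid=4, val=69

Not found


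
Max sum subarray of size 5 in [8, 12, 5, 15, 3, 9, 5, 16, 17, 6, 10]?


[0:5]: 43
[1:6]: 44
[2:7]: 37
[3:8]: 48
[4:9]: 50
[5:10]: 53
[6:11]: 54

Max: 54 at [6:11]


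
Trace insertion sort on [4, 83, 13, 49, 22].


Initial: [4, 83, 13, 49, 22]
Insert 83: [4, 83, 13, 49, 22]
Insert 13: [4, 13, 83, 49, 22]
Insert 49: [4, 13, 49, 83, 22]
Insert 22: [4, 13, 22, 49, 83]

Sorted: [4, 13, 22, 49, 83]


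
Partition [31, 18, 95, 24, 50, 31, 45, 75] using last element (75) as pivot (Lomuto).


Pivot: 75
  31 <= 75: advance i (no swap)
  18 <= 75: advance i (no swap)
  24 <= 75: swap -> [31, 18, 24, 95, 50, 31, 45, 75]
  50 <= 75: swap -> [31, 18, 24, 50, 95, 31, 45, 75]
  31 <= 75: swap -> [31, 18, 24, 50, 31, 95, 45, 75]
  45 <= 75: swap -> [31, 18, 24, 50, 31, 45, 95, 75]
Place pivot at 6: [31, 18, 24, 50, 31, 45, 75, 95]

Partitioned: [31, 18, 24, 50, 31, 45, 75, 95]


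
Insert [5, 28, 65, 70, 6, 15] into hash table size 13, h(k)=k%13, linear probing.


Insert 5: h=5 -> slot 5
Insert 28: h=2 -> slot 2
Insert 65: h=0 -> slot 0
Insert 70: h=5, 1 probes -> slot 6
Insert 6: h=6, 1 probes -> slot 7
Insert 15: h=2, 1 probes -> slot 3

Table: [65, None, 28, 15, None, 5, 70, 6, None, None, None, None, None]


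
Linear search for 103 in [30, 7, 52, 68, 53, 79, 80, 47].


i=0: 30!=103
i=1: 7!=103
i=2: 52!=103
i=3: 68!=103
i=4: 53!=103
i=5: 79!=103
i=6: 80!=103
i=7: 47!=103

Not found, 8 comps


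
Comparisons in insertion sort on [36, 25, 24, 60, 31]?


Algorithm: insertion sort
Input: [36, 25, 24, 60, 31]
Sorted: [24, 25, 31, 36, 60]

7


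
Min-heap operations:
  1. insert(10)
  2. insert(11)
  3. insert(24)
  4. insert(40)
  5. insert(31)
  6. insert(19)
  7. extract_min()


insert(10) -> [10]
insert(11) -> [10, 11]
insert(24) -> [10, 11, 24]
insert(40) -> [10, 11, 24, 40]
insert(31) -> [10, 11, 24, 40, 31]
insert(19) -> [10, 11, 19, 40, 31, 24]
extract_min()->10, [11, 24, 19, 40, 31]

Final heap: [11, 24, 19, 40, 31]


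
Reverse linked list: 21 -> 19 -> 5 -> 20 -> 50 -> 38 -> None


Step 1: curr=21, set curr.next=prev(None) | reversed so far: 21
Step 2: curr=19, set curr.next=prev(21) | reversed so far: 19 -> 21
Step 3: curr=5, set curr.next=prev(19) | reversed so far: 5 -> 19 -> 21
Step 4: curr=20, set curr.next=prev(5) | reversed so far: 20 -> 5 -> 19 -> 21
Step 5: curr=50, set curr.next=prev(20) | reversed so far: 50 -> 20 -> 5 -> 19 -> 21
Step 6: curr=38, set curr.next=prev(50) | reversed so far: 38 -> 50 -> 20 -> 5 -> 19 -> 21

38 -> 50 -> 20 -> 5 -> 19 -> 21 -> None


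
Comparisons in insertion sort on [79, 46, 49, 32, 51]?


Algorithm: insertion sort
Input: [79, 46, 49, 32, 51]
Sorted: [32, 46, 49, 51, 79]

8


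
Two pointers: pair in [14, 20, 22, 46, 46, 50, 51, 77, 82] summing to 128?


lo=0(14)+hi=8(82)=96
lo=1(20)+hi=8(82)=102
lo=2(22)+hi=8(82)=104
lo=3(46)+hi=8(82)=128

Yes: 46+82=128


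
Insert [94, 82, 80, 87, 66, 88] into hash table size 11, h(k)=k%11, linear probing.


Insert 94: h=6 -> slot 6
Insert 82: h=5 -> slot 5
Insert 80: h=3 -> slot 3
Insert 87: h=10 -> slot 10
Insert 66: h=0 -> slot 0
Insert 88: h=0, 1 probes -> slot 1

Table: [66, 88, None, 80, None, 82, 94, None, None, None, 87]


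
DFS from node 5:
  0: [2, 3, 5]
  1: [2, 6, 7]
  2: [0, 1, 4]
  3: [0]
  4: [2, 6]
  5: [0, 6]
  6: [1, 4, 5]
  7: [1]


Visit 5, push [6, 0]
Visit 0, push [3, 2]
Visit 2, push [4, 1]
Visit 1, push [7, 6]
Visit 6, push [4]
Visit 4, push []
Visit 7, push []
Visit 3, push []

DFS order: [5, 0, 2, 1, 6, 4, 7, 3]


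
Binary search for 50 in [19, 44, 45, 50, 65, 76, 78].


Step 1: lo=0, hi=6, mid=3, val=50

Found at index 3


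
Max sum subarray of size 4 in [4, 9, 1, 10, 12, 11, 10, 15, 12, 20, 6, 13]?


[0:4]: 24
[1:5]: 32
[2:6]: 34
[3:7]: 43
[4:8]: 48
[5:9]: 48
[6:10]: 57
[7:11]: 53
[8:12]: 51

Max: 57 at [6:10]


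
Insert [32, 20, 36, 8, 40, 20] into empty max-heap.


Insert 32: [32]
Insert 20: [32, 20]
Insert 36: [36, 20, 32]
Insert 8: [36, 20, 32, 8]
Insert 40: [40, 36, 32, 8, 20]
Insert 20: [40, 36, 32, 8, 20, 20]

Final heap: [40, 36, 32, 8, 20, 20]


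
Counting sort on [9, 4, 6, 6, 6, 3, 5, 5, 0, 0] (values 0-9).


Input: [9, 4, 6, 6, 6, 3, 5, 5, 0, 0]
Counts: [2, 0, 0, 1, 1, 2, 3, 0, 0, 1]

Sorted: [0, 0, 3, 4, 5, 5, 6, 6, 6, 9]


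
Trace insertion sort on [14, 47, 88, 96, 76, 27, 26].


Initial: [14, 47, 88, 96, 76, 27, 26]
Insert 47: [14, 47, 88, 96, 76, 27, 26]
Insert 88: [14, 47, 88, 96, 76, 27, 26]
Insert 96: [14, 47, 88, 96, 76, 27, 26]
Insert 76: [14, 47, 76, 88, 96, 27, 26]
Insert 27: [14, 27, 47, 76, 88, 96, 26]
Insert 26: [14, 26, 27, 47, 76, 88, 96]

Sorted: [14, 26, 27, 47, 76, 88, 96]


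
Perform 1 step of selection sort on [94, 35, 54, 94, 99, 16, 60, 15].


Initial: [94, 35, 54, 94, 99, 16, 60, 15]
Step 1: min=15 at 7
  Swap: [15, 35, 54, 94, 99, 16, 60, 94]

After 1 step: [15, 35, 54, 94, 99, 16, 60, 94]


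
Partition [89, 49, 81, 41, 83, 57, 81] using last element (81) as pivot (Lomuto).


Pivot: 81
  49 <= 81: swap -> [49, 89, 81, 41, 83, 57, 81]
  81 <= 81: swap -> [49, 81, 89, 41, 83, 57, 81]
  41 <= 81: swap -> [49, 81, 41, 89, 83, 57, 81]
  57 <= 81: swap -> [49, 81, 41, 57, 83, 89, 81]
Place pivot at 4: [49, 81, 41, 57, 81, 89, 83]

Partitioned: [49, 81, 41, 57, 81, 89, 83]


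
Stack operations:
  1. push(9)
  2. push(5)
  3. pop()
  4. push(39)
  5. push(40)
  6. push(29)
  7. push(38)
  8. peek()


push(9) -> [9]
push(5) -> [9, 5]
pop()->5, [9]
push(39) -> [9, 39]
push(40) -> [9, 39, 40]
push(29) -> [9, 39, 40, 29]
push(38) -> [9, 39, 40, 29, 38]
peek()->38

Final stack: [9, 39, 40, 29, 38]


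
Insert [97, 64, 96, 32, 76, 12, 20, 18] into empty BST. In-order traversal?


Insert 97: root
Insert 64: L from 97
Insert 96: L from 97 -> R from 64
Insert 32: L from 97 -> L from 64
Insert 76: L from 97 -> R from 64 -> L from 96
Insert 12: L from 97 -> L from 64 -> L from 32
Insert 20: L from 97 -> L from 64 -> L from 32 -> R from 12
Insert 18: L from 97 -> L from 64 -> L from 32 -> R from 12 -> L from 20

In-order: [12, 18, 20, 32, 64, 76, 96, 97]


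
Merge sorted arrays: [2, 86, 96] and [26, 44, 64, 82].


Take 2 from A
Take 26 from B
Take 44 from B
Take 64 from B
Take 82 from B

Merged: [2, 26, 44, 64, 82, 86, 96]


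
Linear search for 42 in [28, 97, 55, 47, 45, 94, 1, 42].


i=0: 28!=42
i=1: 97!=42
i=2: 55!=42
i=3: 47!=42
i=4: 45!=42
i=5: 94!=42
i=6: 1!=42
i=7: 42==42 found!

Found at 7, 8 comps


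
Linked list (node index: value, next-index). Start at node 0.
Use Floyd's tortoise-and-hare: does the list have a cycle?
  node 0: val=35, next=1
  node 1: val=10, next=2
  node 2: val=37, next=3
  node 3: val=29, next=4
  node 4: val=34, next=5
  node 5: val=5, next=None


Floyd's tortoise (slow, +1) and hare (fast, +2):
  init: slow=0, fast=0
  step 1: slow=1, fast=2
  step 2: slow=2, fast=4
  step 3: fast 4->5->None, no cycle

Cycle: no


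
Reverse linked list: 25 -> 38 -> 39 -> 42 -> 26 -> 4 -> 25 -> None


Step 1: curr=25, set curr.next=prev(None) | reversed so far: 25
Step 2: curr=38, set curr.next=prev(25) | reversed so far: 38 -> 25
Step 3: curr=39, set curr.next=prev(38) | reversed so far: 39 -> 38 -> 25
Step 4: curr=42, set curr.next=prev(39) | reversed so far: 42 -> 39 -> 38 -> 25
Step 5: curr=26, set curr.next=prev(42) | reversed so far: 26 -> 42 -> 39 -> 38 -> 25
Step 6: curr=4, set curr.next=prev(26) | reversed so far: 4 -> 26 -> 42 -> 39 -> 38 -> 25
Step 7: curr=25, set curr.next=prev(4) | reversed so far: 25 -> 4 -> 26 -> 42 -> 39 -> 38 -> 25

25 -> 4 -> 26 -> 42 -> 39 -> 38 -> 25 -> None


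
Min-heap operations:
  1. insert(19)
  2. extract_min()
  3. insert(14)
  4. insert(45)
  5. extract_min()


insert(19) -> [19]
extract_min()->19, []
insert(14) -> [14]
insert(45) -> [14, 45]
extract_min()->14, [45]

Final heap: [45]


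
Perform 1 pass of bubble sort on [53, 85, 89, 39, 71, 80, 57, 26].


Initial: [53, 85, 89, 39, 71, 80, 57, 26]
Pass 1: [53, 85, 39, 71, 80, 57, 26, 89] (5 swaps)

After 1 pass: [53, 85, 39, 71, 80, 57, 26, 89]


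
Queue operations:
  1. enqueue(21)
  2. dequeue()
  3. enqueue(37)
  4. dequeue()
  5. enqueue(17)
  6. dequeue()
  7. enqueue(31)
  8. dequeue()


enqueue(21) -> [21]
dequeue()->21, []
enqueue(37) -> [37]
dequeue()->37, []
enqueue(17) -> [17]
dequeue()->17, []
enqueue(31) -> [31]
dequeue()->31, []

Final queue: []


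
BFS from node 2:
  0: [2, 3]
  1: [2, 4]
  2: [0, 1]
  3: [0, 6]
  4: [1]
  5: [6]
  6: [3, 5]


Visit 2, enqueue [0, 1]
Visit 0, enqueue [3]
Visit 1, enqueue [4]
Visit 3, enqueue [6]
Visit 4, enqueue []
Visit 6, enqueue [5]
Visit 5, enqueue []

BFS order: [2, 0, 1, 3, 4, 6, 5]


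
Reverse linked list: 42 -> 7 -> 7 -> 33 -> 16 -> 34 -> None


Step 1: curr=42, set curr.next=prev(None) | reversed so far: 42
Step 2: curr=7, set curr.next=prev(42) | reversed so far: 7 -> 42
Step 3: curr=7, set curr.next=prev(7) | reversed so far: 7 -> 7 -> 42
Step 4: curr=33, set curr.next=prev(7) | reversed so far: 33 -> 7 -> 7 -> 42
Step 5: curr=16, set curr.next=prev(33) | reversed so far: 16 -> 33 -> 7 -> 7 -> 42
Step 6: curr=34, set curr.next=prev(16) | reversed so far: 34 -> 16 -> 33 -> 7 -> 7 -> 42

34 -> 16 -> 33 -> 7 -> 7 -> 42 -> None


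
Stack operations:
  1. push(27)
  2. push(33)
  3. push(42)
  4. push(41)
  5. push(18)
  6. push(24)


push(27) -> [27]
push(33) -> [27, 33]
push(42) -> [27, 33, 42]
push(41) -> [27, 33, 42, 41]
push(18) -> [27, 33, 42, 41, 18]
push(24) -> [27, 33, 42, 41, 18, 24]

Final stack: [27, 33, 42, 41, 18, 24]


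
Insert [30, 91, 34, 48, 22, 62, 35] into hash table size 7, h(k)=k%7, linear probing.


Insert 30: h=2 -> slot 2
Insert 91: h=0 -> slot 0
Insert 34: h=6 -> slot 6
Insert 48: h=6, 2 probes -> slot 1
Insert 22: h=1, 2 probes -> slot 3
Insert 62: h=6, 5 probes -> slot 4
Insert 35: h=0, 5 probes -> slot 5

Table: [91, 48, 30, 22, 62, 35, 34]


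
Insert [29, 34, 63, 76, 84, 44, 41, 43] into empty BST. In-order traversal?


Insert 29: root
Insert 34: R from 29
Insert 63: R from 29 -> R from 34
Insert 76: R from 29 -> R from 34 -> R from 63
Insert 84: R from 29 -> R from 34 -> R from 63 -> R from 76
Insert 44: R from 29 -> R from 34 -> L from 63
Insert 41: R from 29 -> R from 34 -> L from 63 -> L from 44
Insert 43: R from 29 -> R from 34 -> L from 63 -> L from 44 -> R from 41

In-order: [29, 34, 41, 43, 44, 63, 76, 84]


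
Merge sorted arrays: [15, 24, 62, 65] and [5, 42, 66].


Take 5 from B
Take 15 from A
Take 24 from A
Take 42 from B
Take 62 from A
Take 65 from A

Merged: [5, 15, 24, 42, 62, 65, 66]


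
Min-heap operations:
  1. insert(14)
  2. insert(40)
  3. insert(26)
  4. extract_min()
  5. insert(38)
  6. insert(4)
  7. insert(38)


insert(14) -> [14]
insert(40) -> [14, 40]
insert(26) -> [14, 40, 26]
extract_min()->14, [26, 40]
insert(38) -> [26, 40, 38]
insert(4) -> [4, 26, 38, 40]
insert(38) -> [4, 26, 38, 40, 38]

Final heap: [4, 26, 38, 40, 38]


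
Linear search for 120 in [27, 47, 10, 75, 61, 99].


i=0: 27!=120
i=1: 47!=120
i=2: 10!=120
i=3: 75!=120
i=4: 61!=120
i=5: 99!=120

Not found, 6 comps


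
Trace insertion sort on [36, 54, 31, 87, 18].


Initial: [36, 54, 31, 87, 18]
Insert 54: [36, 54, 31, 87, 18]
Insert 31: [31, 36, 54, 87, 18]
Insert 87: [31, 36, 54, 87, 18]
Insert 18: [18, 31, 36, 54, 87]

Sorted: [18, 31, 36, 54, 87]


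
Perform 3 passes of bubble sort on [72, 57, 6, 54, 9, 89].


Initial: [72, 57, 6, 54, 9, 89]
Pass 1: [57, 6, 54, 9, 72, 89] (4 swaps)
Pass 2: [6, 54, 9, 57, 72, 89] (3 swaps)
Pass 3: [6, 9, 54, 57, 72, 89] (1 swaps)

After 3 passes: [6, 9, 54, 57, 72, 89]


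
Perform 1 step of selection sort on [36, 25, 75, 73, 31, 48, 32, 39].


Initial: [36, 25, 75, 73, 31, 48, 32, 39]
Step 1: min=25 at 1
  Swap: [25, 36, 75, 73, 31, 48, 32, 39]

After 1 step: [25, 36, 75, 73, 31, 48, 32, 39]


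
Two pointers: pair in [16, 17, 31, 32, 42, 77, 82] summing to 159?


lo=0(16)+hi=6(82)=98
lo=1(17)+hi=6(82)=99
lo=2(31)+hi=6(82)=113
lo=3(32)+hi=6(82)=114
lo=4(42)+hi=6(82)=124
lo=5(77)+hi=6(82)=159

Yes: 77+82=159


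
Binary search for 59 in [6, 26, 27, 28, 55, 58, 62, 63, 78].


Step 1: lo=0, hi=8, mid=4, val=55
Step 2: lo=5, hi=8, mid=6, val=62
Step 3: lo=5, hi=5, mid=5, val=58

Not found


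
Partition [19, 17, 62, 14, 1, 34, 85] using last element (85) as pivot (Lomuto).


Pivot: 85
  19 <= 85: advance i (no swap)
  17 <= 85: advance i (no swap)
  62 <= 85: advance i (no swap)
  14 <= 85: advance i (no swap)
  1 <= 85: advance i (no swap)
  34 <= 85: advance i (no swap)
Place pivot at 6: [19, 17, 62, 14, 1, 34, 85]

Partitioned: [19, 17, 62, 14, 1, 34, 85]


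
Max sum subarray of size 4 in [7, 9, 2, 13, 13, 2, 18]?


[0:4]: 31
[1:5]: 37
[2:6]: 30
[3:7]: 46

Max: 46 at [3:7]


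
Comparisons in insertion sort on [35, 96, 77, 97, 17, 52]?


Algorithm: insertion sort
Input: [35, 96, 77, 97, 17, 52]
Sorted: [17, 35, 52, 77, 96, 97]

12


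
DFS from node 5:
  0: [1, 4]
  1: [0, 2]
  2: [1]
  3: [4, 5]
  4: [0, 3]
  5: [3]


Visit 5, push [3]
Visit 3, push [4]
Visit 4, push [0]
Visit 0, push [1]
Visit 1, push [2]
Visit 2, push []

DFS order: [5, 3, 4, 0, 1, 2]


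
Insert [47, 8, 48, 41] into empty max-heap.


Insert 47: [47]
Insert 8: [47, 8]
Insert 48: [48, 8, 47]
Insert 41: [48, 41, 47, 8]

Final heap: [48, 41, 47, 8]


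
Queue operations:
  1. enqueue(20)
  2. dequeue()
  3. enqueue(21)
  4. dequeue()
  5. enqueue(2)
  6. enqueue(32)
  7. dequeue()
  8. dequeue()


enqueue(20) -> [20]
dequeue()->20, []
enqueue(21) -> [21]
dequeue()->21, []
enqueue(2) -> [2]
enqueue(32) -> [2, 32]
dequeue()->2, [32]
dequeue()->32, []

Final queue: []


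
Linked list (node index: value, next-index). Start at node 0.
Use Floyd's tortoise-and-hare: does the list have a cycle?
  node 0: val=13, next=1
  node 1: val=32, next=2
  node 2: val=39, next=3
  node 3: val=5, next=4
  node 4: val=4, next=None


Floyd's tortoise (slow, +1) and hare (fast, +2):
  init: slow=0, fast=0
  step 1: slow=1, fast=2
  step 2: slow=2, fast=4
  step 3: fast -> None, no cycle

Cycle: no


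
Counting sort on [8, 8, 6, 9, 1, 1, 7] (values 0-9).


Input: [8, 8, 6, 9, 1, 1, 7]
Counts: [0, 2, 0, 0, 0, 0, 1, 1, 2, 1]

Sorted: [1, 1, 6, 7, 8, 8, 9]


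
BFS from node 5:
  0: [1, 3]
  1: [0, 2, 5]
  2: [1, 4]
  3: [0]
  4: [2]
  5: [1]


Visit 5, enqueue [1]
Visit 1, enqueue [0, 2]
Visit 0, enqueue [3]
Visit 2, enqueue [4]
Visit 3, enqueue []
Visit 4, enqueue []

BFS order: [5, 1, 0, 2, 3, 4]


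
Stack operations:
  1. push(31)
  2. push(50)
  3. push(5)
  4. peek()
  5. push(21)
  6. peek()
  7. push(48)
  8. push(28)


push(31) -> [31]
push(50) -> [31, 50]
push(5) -> [31, 50, 5]
peek()->5
push(21) -> [31, 50, 5, 21]
peek()->21
push(48) -> [31, 50, 5, 21, 48]
push(28) -> [31, 50, 5, 21, 48, 28]

Final stack: [31, 50, 5, 21, 48, 28]


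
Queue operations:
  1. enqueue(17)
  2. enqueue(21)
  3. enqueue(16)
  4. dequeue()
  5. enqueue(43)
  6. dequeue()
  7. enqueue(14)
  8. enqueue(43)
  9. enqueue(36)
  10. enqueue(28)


enqueue(17) -> [17]
enqueue(21) -> [17, 21]
enqueue(16) -> [17, 21, 16]
dequeue()->17, [21, 16]
enqueue(43) -> [21, 16, 43]
dequeue()->21, [16, 43]
enqueue(14) -> [16, 43, 14]
enqueue(43) -> [16, 43, 14, 43]
enqueue(36) -> [16, 43, 14, 43, 36]
enqueue(28) -> [16, 43, 14, 43, 36, 28]

Final queue: [16, 43, 14, 43, 36, 28]


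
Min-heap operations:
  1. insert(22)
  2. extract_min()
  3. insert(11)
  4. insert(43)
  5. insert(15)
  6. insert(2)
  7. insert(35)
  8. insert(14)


insert(22) -> [22]
extract_min()->22, []
insert(11) -> [11]
insert(43) -> [11, 43]
insert(15) -> [11, 43, 15]
insert(2) -> [2, 11, 15, 43]
insert(35) -> [2, 11, 15, 43, 35]
insert(14) -> [2, 11, 14, 43, 35, 15]

Final heap: [2, 11, 14, 43, 35, 15]


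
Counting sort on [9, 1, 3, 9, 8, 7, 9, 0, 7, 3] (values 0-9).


Input: [9, 1, 3, 9, 8, 7, 9, 0, 7, 3]
Counts: [1, 1, 0, 2, 0, 0, 0, 2, 1, 3]

Sorted: [0, 1, 3, 3, 7, 7, 8, 9, 9, 9]


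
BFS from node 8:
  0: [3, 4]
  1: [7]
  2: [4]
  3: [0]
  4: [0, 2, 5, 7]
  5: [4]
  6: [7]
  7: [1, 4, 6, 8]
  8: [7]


Visit 8, enqueue [7]
Visit 7, enqueue [1, 4, 6]
Visit 1, enqueue []
Visit 4, enqueue [0, 2, 5]
Visit 6, enqueue []
Visit 0, enqueue [3]
Visit 2, enqueue []
Visit 5, enqueue []
Visit 3, enqueue []

BFS order: [8, 7, 1, 4, 6, 0, 2, 5, 3]


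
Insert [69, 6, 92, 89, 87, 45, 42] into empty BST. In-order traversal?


Insert 69: root
Insert 6: L from 69
Insert 92: R from 69
Insert 89: R from 69 -> L from 92
Insert 87: R from 69 -> L from 92 -> L from 89
Insert 45: L from 69 -> R from 6
Insert 42: L from 69 -> R from 6 -> L from 45

In-order: [6, 42, 45, 69, 87, 89, 92]


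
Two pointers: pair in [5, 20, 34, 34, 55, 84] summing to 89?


lo=0(5)+hi=5(84)=89

Yes: 5+84=89


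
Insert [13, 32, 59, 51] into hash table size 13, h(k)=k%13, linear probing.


Insert 13: h=0 -> slot 0
Insert 32: h=6 -> slot 6
Insert 59: h=7 -> slot 7
Insert 51: h=12 -> slot 12

Table: [13, None, None, None, None, None, 32, 59, None, None, None, None, 51]


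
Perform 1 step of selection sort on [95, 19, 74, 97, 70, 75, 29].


Initial: [95, 19, 74, 97, 70, 75, 29]
Step 1: min=19 at 1
  Swap: [19, 95, 74, 97, 70, 75, 29]

After 1 step: [19, 95, 74, 97, 70, 75, 29]


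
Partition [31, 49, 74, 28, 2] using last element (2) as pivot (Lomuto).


Pivot: 2
Place pivot at 0: [2, 49, 74, 28, 31]

Partitioned: [2, 49, 74, 28, 31]


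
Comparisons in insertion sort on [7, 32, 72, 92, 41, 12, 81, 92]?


Algorithm: insertion sort
Input: [7, 32, 72, 92, 41, 12, 81, 92]
Sorted: [7, 12, 32, 41, 72, 81, 92, 92]

14


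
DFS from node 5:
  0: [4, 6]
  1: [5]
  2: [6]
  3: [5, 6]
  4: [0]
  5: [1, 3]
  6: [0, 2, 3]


Visit 5, push [3, 1]
Visit 1, push []
Visit 3, push [6]
Visit 6, push [2, 0]
Visit 0, push [4]
Visit 4, push []
Visit 2, push []

DFS order: [5, 1, 3, 6, 0, 4, 2]


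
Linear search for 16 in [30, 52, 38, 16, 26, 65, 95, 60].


i=0: 30!=16
i=1: 52!=16
i=2: 38!=16
i=3: 16==16 found!

Found at 3, 4 comps


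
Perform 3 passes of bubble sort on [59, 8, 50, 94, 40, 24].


Initial: [59, 8, 50, 94, 40, 24]
Pass 1: [8, 50, 59, 40, 24, 94] (4 swaps)
Pass 2: [8, 50, 40, 24, 59, 94] (2 swaps)
Pass 3: [8, 40, 24, 50, 59, 94] (2 swaps)

After 3 passes: [8, 40, 24, 50, 59, 94]


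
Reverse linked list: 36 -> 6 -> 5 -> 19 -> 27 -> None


Step 1: curr=36, set curr.next=prev(None) | reversed so far: 36
Step 2: curr=6, set curr.next=prev(36) | reversed so far: 6 -> 36
Step 3: curr=5, set curr.next=prev(6) | reversed so far: 5 -> 6 -> 36
Step 4: curr=19, set curr.next=prev(5) | reversed so far: 19 -> 5 -> 6 -> 36
Step 5: curr=27, set curr.next=prev(19) | reversed so far: 27 -> 19 -> 5 -> 6 -> 36

27 -> 19 -> 5 -> 6 -> 36 -> None


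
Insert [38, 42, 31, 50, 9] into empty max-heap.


Insert 38: [38]
Insert 42: [42, 38]
Insert 31: [42, 38, 31]
Insert 50: [50, 42, 31, 38]
Insert 9: [50, 42, 31, 38, 9]

Final heap: [50, 42, 31, 38, 9]


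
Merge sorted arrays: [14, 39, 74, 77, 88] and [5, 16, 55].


Take 5 from B
Take 14 from A
Take 16 from B
Take 39 from A
Take 55 from B

Merged: [5, 14, 16, 39, 55, 74, 77, 88]


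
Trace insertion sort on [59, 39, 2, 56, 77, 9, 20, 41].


Initial: [59, 39, 2, 56, 77, 9, 20, 41]
Insert 39: [39, 59, 2, 56, 77, 9, 20, 41]
Insert 2: [2, 39, 59, 56, 77, 9, 20, 41]
Insert 56: [2, 39, 56, 59, 77, 9, 20, 41]
Insert 77: [2, 39, 56, 59, 77, 9, 20, 41]
Insert 9: [2, 9, 39, 56, 59, 77, 20, 41]
Insert 20: [2, 9, 20, 39, 56, 59, 77, 41]
Insert 41: [2, 9, 20, 39, 41, 56, 59, 77]

Sorted: [2, 9, 20, 39, 41, 56, 59, 77]


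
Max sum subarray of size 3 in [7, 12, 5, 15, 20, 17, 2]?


[0:3]: 24
[1:4]: 32
[2:5]: 40
[3:6]: 52
[4:7]: 39

Max: 52 at [3:6]


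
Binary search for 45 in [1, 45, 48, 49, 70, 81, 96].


Step 1: lo=0, hi=6, mid=3, val=49
Step 2: lo=0, hi=2, mid=1, val=45

Found at index 1


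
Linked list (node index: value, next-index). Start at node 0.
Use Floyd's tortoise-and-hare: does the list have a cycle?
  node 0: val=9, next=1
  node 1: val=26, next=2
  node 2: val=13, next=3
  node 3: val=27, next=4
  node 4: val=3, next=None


Floyd's tortoise (slow, +1) and hare (fast, +2):
  init: slow=0, fast=0
  step 1: slow=1, fast=2
  step 2: slow=2, fast=4
  step 3: fast -> None, no cycle

Cycle: no


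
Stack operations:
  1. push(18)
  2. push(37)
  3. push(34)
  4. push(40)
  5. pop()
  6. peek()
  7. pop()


push(18) -> [18]
push(37) -> [18, 37]
push(34) -> [18, 37, 34]
push(40) -> [18, 37, 34, 40]
pop()->40, [18, 37, 34]
peek()->34
pop()->34, [18, 37]

Final stack: [18, 37]


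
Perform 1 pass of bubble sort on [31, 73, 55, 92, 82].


Initial: [31, 73, 55, 92, 82]
Pass 1: [31, 55, 73, 82, 92] (2 swaps)

After 1 pass: [31, 55, 73, 82, 92]


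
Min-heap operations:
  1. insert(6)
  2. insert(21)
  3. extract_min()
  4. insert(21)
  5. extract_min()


insert(6) -> [6]
insert(21) -> [6, 21]
extract_min()->6, [21]
insert(21) -> [21, 21]
extract_min()->21, [21]

Final heap: [21]


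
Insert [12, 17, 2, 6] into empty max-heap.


Insert 12: [12]
Insert 17: [17, 12]
Insert 2: [17, 12, 2]
Insert 6: [17, 12, 2, 6]

Final heap: [17, 12, 2, 6]


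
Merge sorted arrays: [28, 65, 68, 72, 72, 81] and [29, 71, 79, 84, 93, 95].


Take 28 from A
Take 29 from B
Take 65 from A
Take 68 from A
Take 71 from B
Take 72 from A
Take 72 from A
Take 79 from B
Take 81 from A

Merged: [28, 29, 65, 68, 71, 72, 72, 79, 81, 84, 93, 95]


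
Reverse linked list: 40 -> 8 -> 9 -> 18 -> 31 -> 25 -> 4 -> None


Step 1: curr=40, set curr.next=prev(None) | reversed so far: 40
Step 2: curr=8, set curr.next=prev(40) | reversed so far: 8 -> 40
Step 3: curr=9, set curr.next=prev(8) | reversed so far: 9 -> 8 -> 40
Step 4: curr=18, set curr.next=prev(9) | reversed so far: 18 -> 9 -> 8 -> 40
Step 5: curr=31, set curr.next=prev(18) | reversed so far: 31 -> 18 -> 9 -> 8 -> 40
Step 6: curr=25, set curr.next=prev(31) | reversed so far: 25 -> 31 -> 18 -> 9 -> 8 -> 40
Step 7: curr=4, set curr.next=prev(25) | reversed so far: 4 -> 25 -> 31 -> 18 -> 9 -> 8 -> 40

4 -> 25 -> 31 -> 18 -> 9 -> 8 -> 40 -> None


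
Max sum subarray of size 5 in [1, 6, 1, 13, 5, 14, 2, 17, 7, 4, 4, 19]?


[0:5]: 26
[1:6]: 39
[2:7]: 35
[3:8]: 51
[4:9]: 45
[5:10]: 44
[6:11]: 34
[7:12]: 51

Max: 51 at [3:8]


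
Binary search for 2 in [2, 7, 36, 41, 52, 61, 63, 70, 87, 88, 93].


Step 1: lo=0, hi=10, mid=5, val=61
Step 2: lo=0, hi=4, mid=2, val=36
Step 3: lo=0, hi=1, mid=0, val=2

Found at index 0


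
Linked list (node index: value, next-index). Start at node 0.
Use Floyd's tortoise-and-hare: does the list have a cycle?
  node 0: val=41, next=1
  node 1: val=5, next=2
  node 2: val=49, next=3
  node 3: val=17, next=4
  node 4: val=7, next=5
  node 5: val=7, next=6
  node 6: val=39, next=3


Floyd's tortoise (slow, +1) and hare (fast, +2):
  init: slow=0, fast=0
  step 1: slow=1, fast=2
  step 2: slow=2, fast=4
  step 3: slow=3, fast=6
  step 4: slow=4, fast=4
  slow == fast at node 4: cycle detected

Cycle: yes


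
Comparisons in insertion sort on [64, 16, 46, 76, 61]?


Algorithm: insertion sort
Input: [64, 16, 46, 76, 61]
Sorted: [16, 46, 61, 64, 76]

7


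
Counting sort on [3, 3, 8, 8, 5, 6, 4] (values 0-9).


Input: [3, 3, 8, 8, 5, 6, 4]
Counts: [0, 0, 0, 2, 1, 1, 1, 0, 2, 0]

Sorted: [3, 3, 4, 5, 6, 8, 8]


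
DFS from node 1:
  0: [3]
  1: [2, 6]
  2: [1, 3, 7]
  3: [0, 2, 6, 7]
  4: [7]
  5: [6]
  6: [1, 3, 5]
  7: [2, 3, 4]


Visit 1, push [6, 2]
Visit 2, push [7, 3]
Visit 3, push [7, 6, 0]
Visit 0, push []
Visit 6, push [5]
Visit 5, push []
Visit 7, push [4]
Visit 4, push []

DFS order: [1, 2, 3, 0, 6, 5, 7, 4]


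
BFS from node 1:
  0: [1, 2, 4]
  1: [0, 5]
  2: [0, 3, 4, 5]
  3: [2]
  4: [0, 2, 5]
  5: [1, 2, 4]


Visit 1, enqueue [0, 5]
Visit 0, enqueue [2, 4]
Visit 5, enqueue []
Visit 2, enqueue [3]
Visit 4, enqueue []
Visit 3, enqueue []

BFS order: [1, 0, 5, 2, 4, 3]
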